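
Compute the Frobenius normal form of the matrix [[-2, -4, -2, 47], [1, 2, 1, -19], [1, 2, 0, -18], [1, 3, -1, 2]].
The invariant factors of A (the non-unit diagonal entries of the Smith normal form of xI - A over ℚ[x]) are (x - 3)(x - 1)^2(x + 3), each dividing the next. The characteristic polynomial is their product, (x - 3)(x - 1)^2(x + 3).

The rational canonical form is the block-diagonal matrix of companion matrices C(f_i):
R = [[0, 0, 0, 9], [1, 0, 0, -18], [0, 1, 0, 8], [0, 0, 1, 2]].

R = [[0, 0, 0, 9], [1, 0, 0, -18], [0, 1, 0, 8], [0, 0, 1, 2]]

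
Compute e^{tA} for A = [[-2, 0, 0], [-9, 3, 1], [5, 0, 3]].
A has Jordan form J = [[-2, 0, 0], [0, 3, 1], [0, 0, 3]] with A = PJP^{-1}, so e^{tA} = P e^{tJ} P^{-1}.

For a Jordan block J_k(λ), e^{tJ_k(λ)} = e^{λt} · (I + tN + t^2 N^2/2! + ... + t^{k-1} N^{k-1}/(k-1)!) where N is the nilpotent superdiagonal part.

Assembling the blocks and conjugating back gives the entries of e^{tA} as shown above.

e^{tA} = [[e^{-2*t}, 0, 0], [((t - 2)*e^{5*t} + 2)*e^{-2*t}, e^{3*t}, t*e^{3*t}], [(e^{5*t} - 1)*e^{-2*t}, 0, e^{3*t}]]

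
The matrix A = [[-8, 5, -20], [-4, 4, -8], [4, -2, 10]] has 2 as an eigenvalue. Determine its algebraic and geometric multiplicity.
The characteristic polynomial is (x - 2)^3, so the factor x - 2 appears with exponent 3: the algebraic multiplicity is 3.

rank(A - 2I) = 1, so the eigenspace has dimension 3 - 1 = 2: the geometric multiplicity is 2.

Since 2 < 3, A is not diagonalizable.

algebraic multiplicity 3, geometric multiplicity 2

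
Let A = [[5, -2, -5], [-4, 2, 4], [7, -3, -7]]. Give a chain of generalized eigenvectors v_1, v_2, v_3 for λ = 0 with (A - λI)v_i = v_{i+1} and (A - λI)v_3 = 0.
We seek v_1 ∈ ker(A^3) \ ker(A^2), then set v_{i+1} = A v_i.

One such chain is v_1 = [[0, 1, 0]]^T, v_2 = [[-2, 2, -3]]^T, v_3 = [[1, 0, 1]]^T. Check: A v_3 = [[0, 0, 0]]^T = 0.

v_1 = [[0, 1, 0]]^T, v_2 = [[-2, 2, -3]]^T, v_3 = [[1, 0, 1]]^T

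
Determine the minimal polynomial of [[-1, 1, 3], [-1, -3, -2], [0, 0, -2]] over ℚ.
The characteristic polynomial factors as (x + 2)^3. The minimal polynomial is ∏(x - λ)^{k_λ} where k_λ is the size of the largest Jordan block at λ.

For λ = -2: rank(A + 2I) = 2, and the largest Jordan block has size 3 (the smallest k with rank((A + 2I)^k) = rank((A + 2I)^(k+1))).

So m_A(x) = (x + 2)^3.

m_A(x) = (x + 2)^3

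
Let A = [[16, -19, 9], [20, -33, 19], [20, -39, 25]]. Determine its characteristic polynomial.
xI - A = [[x - 16, 19, -9], [-20, x + 33, -19], [-20, 39, x - 25]].

Expanding det(xI - A) along the first row:
det(xI - A) = + (x - 16)·det([[x + 33, -19], [39, x - 25]]) - (19)·det([[-20, -19], [-20, x - 25]]) + (-9)·det([[-20, x + 33], [-20, 39]]).

Evaluating gives χ_A(x) = x^3 - 8x^2 - 12x + 144 = (x - 6)^2(x + 4).

χ_A(x) = (x - 6)^2(x + 4)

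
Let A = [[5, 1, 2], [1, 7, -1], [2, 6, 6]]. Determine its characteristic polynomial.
χ_A(x) = (x - 6)^3

xI - A = [[x - 5, -1, -2], [-1, x - 7, 1], [-2, -6, x - 6]].

Expanding det(xI - A) along the first row:
det(xI - A) = + (x - 5)·det([[x - 7, 1], [-6, x - 6]]) - (-1)·det([[-1, 1], [-2, x - 6]]) + (-2)·det([[-1, x - 7], [-2, -6]]).

Evaluating gives χ_A(x) = x^3 - 18x^2 + 108x - 216 = (x - 6)^3.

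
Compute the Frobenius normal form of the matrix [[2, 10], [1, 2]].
R = [[0, 6], [1, 4]]

The invariant factors of A (the non-unit diagonal entries of the Smith normal form of xI - A over ℚ[x]) are x^2 - 4x - 6, each dividing the next. The characteristic polynomial is their product, x^2 - 4x - 6.

The rational canonical form is the block-diagonal matrix of companion matrices C(f_i):
R = [[0, 6], [1, 4]].

Note the characteristic polynomial does not split into linear factors over ℚ, so A has no Jordan form over ℚ; the rational canonical form exists over any field.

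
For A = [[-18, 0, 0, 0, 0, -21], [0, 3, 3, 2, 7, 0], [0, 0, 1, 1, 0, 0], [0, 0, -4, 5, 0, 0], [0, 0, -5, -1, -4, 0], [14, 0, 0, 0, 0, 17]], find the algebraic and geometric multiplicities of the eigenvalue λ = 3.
algebraic multiplicity 4, geometric multiplicity 3

The characteristic polynomial is (x - 3)^4(x + 4)^2, so the factor x - 3 appears with exponent 4: the algebraic multiplicity is 4.

rank(A - 3I) = 3, so the eigenspace has dimension 6 - 3 = 3: the geometric multiplicity is 3.

Since 3 < 4, A is not diagonalizable.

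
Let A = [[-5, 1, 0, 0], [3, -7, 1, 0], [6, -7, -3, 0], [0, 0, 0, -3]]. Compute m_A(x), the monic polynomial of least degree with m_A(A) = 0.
The characteristic polynomial factors as (x + 3)(x + 5)^3. The minimal polynomial is ∏(x - λ)^{k_λ} where k_λ is the size of the largest Jordan block at λ.

For λ = -5: rank(A + 5I) = 3, and the largest Jordan block has size 3 (the smallest k with rank((A + 5I)^k) = rank((A + 5I)^(k+1))).
For λ = -3: rank(A + 3I) = 3, and the largest Jordan block has size 1 (the smallest k with rank((A + 3I)^k) = rank((A + 3I)^(k+1))).

So m_A(x) = (x + 3)(x + 5)^3.

m_A(x) = (x + 3)(x + 5)^3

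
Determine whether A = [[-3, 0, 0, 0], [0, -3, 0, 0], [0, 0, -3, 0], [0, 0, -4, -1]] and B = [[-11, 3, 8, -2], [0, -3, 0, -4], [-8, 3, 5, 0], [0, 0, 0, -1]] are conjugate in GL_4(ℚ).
Both have characteristic polynomial (x + 1)(x + 3)^3, but the minimal polynomial of A is (x + 1)(x + 3) while the minimal polynomial of B is (x + 1)(x + 3)^2. The minimal polynomial is a similarity invariant, so A and B are not similar.

No.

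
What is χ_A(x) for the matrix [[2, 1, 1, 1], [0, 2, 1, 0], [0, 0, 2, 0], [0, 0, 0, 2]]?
χ_A(x) = (x - 2)^4

xI - A = [[x - 2, -1, -1, -1], [0, x - 2, -1, 0], [0, 0, x - 2, 0], [0, 0, 0, x - 2]].

Expanding det(xI - A) along the first row:
det(xI - A) = + (x - 2)·det([[x - 2, -1, 0], [0, x - 2, 0], [0, 0, x - 2]]) - (-1)·det([[0, -1, 0], [0, x - 2, 0], [0, 0, x - 2]]) + (-1)·det([[0, x - 2, 0], [0, 0, 0], [0, 0, x - 2]]) - (-1)·det([[0, x - 2, -1], [0, 0, x - 2], [0, 0, 0]]).

Evaluating gives χ_A(x) = x^4 - 8x^3 + 24x^2 - 32x + 16 = (x - 2)^4.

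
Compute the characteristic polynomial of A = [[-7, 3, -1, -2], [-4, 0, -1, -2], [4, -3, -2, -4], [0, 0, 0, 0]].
χ_A(x) = x(x + 3)^3

xI - A = [[x + 7, -3, 1, 2], [4, x, 1, 2], [-4, 3, x + 2, 4], [0, 0, 0, x]].

Expanding det(xI - A) along the first row:
det(xI - A) = + (x + 7)·det([[x, 1, 2], [3, x + 2, 4], [0, 0, x]]) - (-3)·det([[4, 1, 2], [-4, x + 2, 4], [0, 0, x]]) + (1)·det([[4, x, 2], [-4, 3, 4], [0, 0, x]]) - (2)·det([[4, x, 1], [-4, 3, x + 2], [0, 0, 0]]).

Evaluating gives χ_A(x) = x^4 + 9x^3 + 27x^2 + 27x = x(x + 3)^3.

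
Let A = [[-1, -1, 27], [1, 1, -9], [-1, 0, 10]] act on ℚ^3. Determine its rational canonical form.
The invariant factors of A (the non-unit diagonal entries of the Smith normal form of xI - A over ℚ[x]) are (x - 6)(x - 3)(x - 1), each dividing the next. The characteristic polynomial is their product, (x - 6)(x - 3)(x - 1).

The rational canonical form is the block-diagonal matrix of companion matrices C(f_i):
R = [[0, 0, 18], [1, 0, -27], [0, 1, 10]].

R = [[0, 0, 18], [1, 0, -27], [0, 1, 10]]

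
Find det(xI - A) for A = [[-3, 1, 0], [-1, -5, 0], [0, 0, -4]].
xI - A = [[x + 3, -1, 0], [1, x + 5, 0], [0, 0, x + 4]].

Expanding det(xI - A) along the first row:
det(xI - A) = + (x + 3)·det([[x + 5, 0], [0, x + 4]]) - (-1)·det([[1, 0], [0, x + 4]]) + (0)·det([[1, x + 5], [0, 0]]).

Evaluating gives χ_A(x) = x^3 + 12x^2 + 48x + 64 = (x + 4)^3.

χ_A(x) = (x + 4)^3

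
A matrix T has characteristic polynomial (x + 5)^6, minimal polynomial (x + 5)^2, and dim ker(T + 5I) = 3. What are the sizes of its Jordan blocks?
Jordan blocks: (-5, 2), (-5, 2), (-5, 2)

λ = -5: algebraic multiplicity 6 (exponent in χ_T), largest block size 2 (exponent in m_T), 3 blocks (geometric multiplicity). These force block sizes [2, 2, 2].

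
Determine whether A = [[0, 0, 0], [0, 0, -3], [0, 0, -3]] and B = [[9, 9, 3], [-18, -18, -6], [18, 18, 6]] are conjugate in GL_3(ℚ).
Yes.

Two matrices over a field are similar if and only if they have the same invariant factors.

Both A and B have characteristic polynomial x^2(x + 3) and minimal polynomial x(x + 3). Computing further, both have invariant factors x, x(x + 3). Hence A and B are similar.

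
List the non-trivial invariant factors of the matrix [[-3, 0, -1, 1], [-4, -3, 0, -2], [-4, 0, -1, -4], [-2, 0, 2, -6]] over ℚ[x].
x + 3, (x + 3)^2(x + 4)

The Jordan structure of A has elementary divisors (x + 4), (x + 3)^2, (x + 3). Arranging the block sizes at each eigenvalue in decreasing order and taking row products gives the invariant factors.

Invariant factors (smallest first, each dividing the next): x + 3, (x + 3)^2(x + 4).

Check: the last factor (x + 3)^2(x + 4) is the minimal polynomial, and the product (x + 3)^3(x + 4) is the characteristic polynomial.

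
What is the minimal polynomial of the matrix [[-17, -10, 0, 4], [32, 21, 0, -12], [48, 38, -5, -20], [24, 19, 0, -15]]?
m_A(x) = (x + 1)(x + 5)^2

The characteristic polynomial factors as (x + 1)(x + 5)^3. The minimal polynomial is ∏(x - λ)^{k_λ} where k_λ is the size of the largest Jordan block at λ.

For λ = -5: rank(A + 5I) = 2, and the largest Jordan block has size 2 (the smallest k with rank((A + 5I)^k) = rank((A + 5I)^(k+1))).
For λ = -1: rank(A + I) = 3, and the largest Jordan block has size 1 (the smallest k with rank((A + I)^k) = rank((A + I)^(k+1))).

So m_A(x) = (x + 1)(x + 5)^2.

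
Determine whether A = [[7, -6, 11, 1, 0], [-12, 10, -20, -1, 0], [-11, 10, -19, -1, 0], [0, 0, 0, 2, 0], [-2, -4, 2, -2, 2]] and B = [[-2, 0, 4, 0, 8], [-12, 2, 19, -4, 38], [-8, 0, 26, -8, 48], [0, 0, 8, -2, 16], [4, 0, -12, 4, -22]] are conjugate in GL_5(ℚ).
Both have characteristic polynomial (x - 2)^3(x + 2)^2, but the minimal polynomial of A is (x - 2)^2(x + 2)^2 while the minimal polynomial of B is (x - 2)^2(x + 2). The minimal polynomial is a similarity invariant, so A and B are not similar.

No.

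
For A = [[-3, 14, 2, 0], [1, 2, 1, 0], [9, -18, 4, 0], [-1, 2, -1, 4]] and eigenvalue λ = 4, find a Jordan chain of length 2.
We seek v_1 ∈ ker((A - 4I)^2) \ ker(A - 4I), then set v_{i+1} = (A - 4I) v_i.

One such chain is v_1 = [[0, 0, 1, 0]]^T, v_2 = [[2, 1, 0, -1]]^T. Check: (A - 4I) v_2 = [[0, 0, 0, 0]]^T = 0.

v_1 = [[0, 0, 1, 0]]^T, v_2 = [[2, 1, 0, -1]]^T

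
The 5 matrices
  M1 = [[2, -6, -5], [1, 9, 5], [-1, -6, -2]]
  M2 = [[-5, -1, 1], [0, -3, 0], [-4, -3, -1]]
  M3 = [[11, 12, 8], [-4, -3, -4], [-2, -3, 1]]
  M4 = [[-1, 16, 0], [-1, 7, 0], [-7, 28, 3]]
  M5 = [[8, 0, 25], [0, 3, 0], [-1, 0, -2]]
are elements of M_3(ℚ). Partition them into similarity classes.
Characteristic polynomials: χ_{M1} = (x - 3)^3, χ_{M2} = (x + 3)^3, χ_{M3} = (x - 3)^3, χ_{M4} = (x - 3)^3, χ_{M5} = (x - 3)^3.

{M1, M3, M4, M5}: invariant factors x - 3, (x - 3)^2.

{M2}: invariant factors (x + 3)^3.

Matrices are similar if and only if their invariant-factor lists agree; the partition into similarity classes is {M1, M3, M4, M5}, {M2}.

2 classes: {M1, M3, M4, M5}, {M2}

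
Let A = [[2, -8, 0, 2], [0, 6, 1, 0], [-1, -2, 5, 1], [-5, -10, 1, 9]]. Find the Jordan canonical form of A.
The characteristic polynomial is det(xI - A) = (x - 6)^3(x - 4), so the eigenvalues are 4 (algebraic multiplicity 1), 6 (algebraic multiplicity 3).

For λ = 4: algebraic multiplicity 1 gives one 1×1 block.

For λ = 6: rank(A - 6I) = 3, rank((A - 6I)^2) = 2, rank((A - 6I)^3) = 1. The eigenspace has dimension 4 - 3 = 1, so there is 1 Jordan block; the rank sequence gives block sizes [3].

Assembling the blocks gives the Jordan form J above.

J = [[4, 0, 0, 0], [0, 6, 1, 0], [0, 0, 6, 1], [0, 0, 0, 6]]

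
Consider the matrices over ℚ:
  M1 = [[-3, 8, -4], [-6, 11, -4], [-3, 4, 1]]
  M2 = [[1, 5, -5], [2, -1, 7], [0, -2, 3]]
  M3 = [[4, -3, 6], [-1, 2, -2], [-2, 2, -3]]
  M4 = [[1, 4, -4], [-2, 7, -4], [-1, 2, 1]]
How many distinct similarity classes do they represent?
3 classes: {M1, M4}, {M2}, {M3}

Characteristic polynomials: χ_{M1} = (x - 3)^3, χ_{M2} = (x - 1)^3, χ_{M3} = (x - 1)^3, χ_{M4} = (x - 3)^3.

{M1, M4}: invariant factors x - 3, (x - 3)^2.

{M2}: invariant factors (x - 1)^3.

{M3}: invariant factors x - 1, (x - 1)^2.

Matrices are similar if and only if their invariant-factor lists agree; the partition into similarity classes is {M1, M4}, {M2}, {M3}.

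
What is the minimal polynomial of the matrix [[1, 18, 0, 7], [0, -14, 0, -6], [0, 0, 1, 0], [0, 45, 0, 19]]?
The characteristic polynomial factors as (x - 4)(x - 1)^3. The minimal polynomial is ∏(x - λ)^{k_λ} where k_λ is the size of the largest Jordan block at λ.

For λ = 1: rank(A - I) = 2, and the largest Jordan block has size 2 (the smallest k with rank((A - I)^k) = rank((A - I)^(k+1))).
For λ = 4: rank(A - 4I) = 3, and the largest Jordan block has size 1 (the smallest k with rank((A - 4I)^k) = rank((A - 4I)^(k+1))).

So m_A(x) = (x - 4)(x - 1)^2.

m_A(x) = (x - 4)(x - 1)^2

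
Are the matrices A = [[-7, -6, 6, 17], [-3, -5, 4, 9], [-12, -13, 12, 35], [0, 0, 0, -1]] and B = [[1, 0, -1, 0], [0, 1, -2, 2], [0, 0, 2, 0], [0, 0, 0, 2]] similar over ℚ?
trace(A) = -1 but trace(B) = 6. The trace is a similarity invariant, so A and B are not similar.

No.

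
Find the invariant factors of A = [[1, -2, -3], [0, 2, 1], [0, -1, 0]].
The Jordan structure of A has elementary divisors (x - 1)^3. Arranging the block sizes at each eigenvalue in decreasing order and taking row products gives the invariant factors.

Invariant factors (smallest first, each dividing the next): (x - 1)^3.

Check: the last factor (x - 1)^3 is the minimal polynomial, and the product (x - 1)^3 is the characteristic polynomial.

(x - 1)^3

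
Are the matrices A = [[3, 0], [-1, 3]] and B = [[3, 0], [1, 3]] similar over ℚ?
Two matrices over a field are similar if and only if they have the same invariant factors.

Both A and B have characteristic polynomial (x - 3)^2 and minimal polynomial (x - 3)^2. Computing further, both have invariant factors (x - 3)^2. Hence A and B are similar.

Yes.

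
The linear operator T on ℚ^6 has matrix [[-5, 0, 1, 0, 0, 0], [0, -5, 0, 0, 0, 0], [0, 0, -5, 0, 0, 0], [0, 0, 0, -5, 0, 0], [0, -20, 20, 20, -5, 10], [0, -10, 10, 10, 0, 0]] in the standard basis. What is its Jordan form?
J = [[-5, 1, 0, 0, 0, 0], [0, -5, 0, 0, 0, 0], [0, 0, -5, 0, 0, 0], [0, 0, 0, -5, 0, 0], [0, 0, 0, 0, -5, 0], [0, 0, 0, 0, 0, 0]]

The characteristic polynomial is det(xI - A) = x(x + 5)^5, so the eigenvalues are -5 (algebraic multiplicity 5), 0 (algebraic multiplicity 1).

For λ = -5: rank(A + 5I) = 2, rank((A + 5I)^2) = 1. The eigenspace has dimension 6 - 2 = 4, so there are 4 Jordan blocks; the rank sequence gives block sizes [2, 1, 1, 1].

For λ = 0: algebraic multiplicity 1 gives one 1×1 block.

Assembling the blocks gives the Jordan form J above.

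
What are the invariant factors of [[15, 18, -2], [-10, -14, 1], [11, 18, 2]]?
The Jordan structure of A has elementary divisors (x + 5), (x - 4)^2. Arranging the block sizes at each eigenvalue in decreasing order and taking row products gives the invariant factors.

Invariant factors (smallest first, each dividing the next): (x - 4)^2(x + 5).

Check: the last factor (x - 4)^2(x + 5) is the minimal polynomial, and the product (x - 4)^2(x + 5) is the characteristic polynomial.

(x - 4)^2(x + 5)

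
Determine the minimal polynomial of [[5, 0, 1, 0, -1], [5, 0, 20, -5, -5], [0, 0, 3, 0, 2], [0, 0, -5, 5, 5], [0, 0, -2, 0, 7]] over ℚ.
m_A(x) = x(x - 5)^2

The characteristic polynomial factors as x(x - 5)^4. The minimal polynomial is ∏(x - λ)^{k_λ} where k_λ is the size of the largest Jordan block at λ.

For λ = 0: rank(A) = 4, and the largest Jordan block has size 1 (the smallest k with rank(A^k) = rank(A^(k+1))).
For λ = 5: rank(A - 5I) = 2, and the largest Jordan block has size 2 (the smallest k with rank((A - 5I)^k) = rank((A - 5I)^(k+1))).

So m_A(x) = x(x - 5)^2.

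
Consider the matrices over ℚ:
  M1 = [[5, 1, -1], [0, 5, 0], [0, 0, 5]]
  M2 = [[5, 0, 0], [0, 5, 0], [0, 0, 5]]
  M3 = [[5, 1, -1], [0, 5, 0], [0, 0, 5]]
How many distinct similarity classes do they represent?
2 classes: {M1, M3}, {M2}

Characteristic polynomials: χ_{M1} = (x - 5)^3, χ_{M2} = (x - 5)^3, χ_{M3} = (x - 5)^3.

{M1, M3}: invariant factors x - 5, (x - 5)^2.

{M2}: invariant factors x - 5, x - 5, x - 5.

Matrices are similar if and only if their invariant-factor lists agree; the partition into similarity classes is {M1, M3}, {M2}.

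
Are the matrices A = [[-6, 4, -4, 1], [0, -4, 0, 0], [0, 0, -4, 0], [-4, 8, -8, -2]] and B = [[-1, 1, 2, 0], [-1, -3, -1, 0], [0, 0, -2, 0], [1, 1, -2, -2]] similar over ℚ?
trace(A) = -16 but trace(B) = -8. The trace is a similarity invariant, so A and B are not similar.

No.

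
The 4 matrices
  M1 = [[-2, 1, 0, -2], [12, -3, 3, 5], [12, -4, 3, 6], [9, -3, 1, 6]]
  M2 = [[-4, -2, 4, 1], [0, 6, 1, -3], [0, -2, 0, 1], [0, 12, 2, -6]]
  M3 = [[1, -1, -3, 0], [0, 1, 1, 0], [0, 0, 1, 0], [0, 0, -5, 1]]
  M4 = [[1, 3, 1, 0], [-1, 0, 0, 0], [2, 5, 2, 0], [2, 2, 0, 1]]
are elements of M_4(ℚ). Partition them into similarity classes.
2 classes: {M1, M3, M4}, {M2}

Characteristic polynomials: χ_{M1} = (x - 1)^4, χ_{M2} = x^3(x + 4), χ_{M3} = (x - 1)^4, χ_{M4} = (x - 1)^4.

{M1, M3, M4}: invariant factors x - 1, (x - 1)^3.

{M2}: invariant factors x^3(x + 4).

Matrices are similar if and only if their invariant-factor lists agree; the partition into similarity classes is {M1, M3, M4}, {M2}.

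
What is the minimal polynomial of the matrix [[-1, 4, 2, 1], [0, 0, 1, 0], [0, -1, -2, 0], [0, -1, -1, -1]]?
The characteristic polynomial factors as (x + 1)^4. The minimal polynomial is ∏(x - λ)^{k_λ} where k_λ is the size of the largest Jordan block at λ.

For λ = -1: rank(A + I) = 2, and the largest Jordan block has size 3 (the smallest k with rank((A + I)^k) = rank((A + I)^(k+1))).

So m_A(x) = (x + 1)^3.

m_A(x) = (x + 1)^3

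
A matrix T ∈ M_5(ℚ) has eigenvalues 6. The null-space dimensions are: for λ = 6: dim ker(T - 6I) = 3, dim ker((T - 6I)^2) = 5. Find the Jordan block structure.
λ = 6: successive nullity increments [3, 2] count blocks of size ≥ k; block sizes are [2, 2, 1].

Jordan blocks: (6, 2), (6, 2), (6, 1)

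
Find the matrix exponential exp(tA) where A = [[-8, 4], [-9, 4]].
A has Jordan form J = [[-2, 1], [0, -2]] with A = PJP^{-1}, so e^{tA} = P e^{tJ} P^{-1}.

For a Jordan block J_k(λ), e^{tJ_k(λ)} = e^{λt} · (I + tN + t^2 N^2/2! + ... + t^{k-1} N^{k-1}/(k-1)!) where N is the nilpotent superdiagonal part.

Assembling the blocks and conjugating back gives the entries of e^{tA} as shown above.

e^{tA} = [[(1 - 6*t)*e^{-2*t}, 4*t*e^{-2*t}], [-9*t*e^{-2*t}, (6*t + 1)*e^{-2*t}]]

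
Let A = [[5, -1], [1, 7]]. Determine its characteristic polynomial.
χ_A(x) = (x - 6)^2

xI - A = [[x - 5, 1], [-1, x - 7]].

Expanding det(xI - A) along the first row:
det(xI - A) = + (x - 5)·det([[x - 7]]) - (1)·det([[-1]]).

Evaluating gives χ_A(x) = x^2 - 12x + 36 = (x - 6)^2.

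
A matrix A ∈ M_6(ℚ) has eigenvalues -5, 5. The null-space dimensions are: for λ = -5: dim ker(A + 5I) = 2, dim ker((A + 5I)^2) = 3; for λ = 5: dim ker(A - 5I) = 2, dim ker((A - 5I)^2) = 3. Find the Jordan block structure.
Jordan blocks: (-5, 2), (-5, 1), (5, 2), (5, 1)

λ = -5: successive nullity increments [2, 1] count blocks of size ≥ k; block sizes are [2, 1].
λ = 5: successive nullity increments [2, 1] count blocks of size ≥ k; block sizes are [2, 1].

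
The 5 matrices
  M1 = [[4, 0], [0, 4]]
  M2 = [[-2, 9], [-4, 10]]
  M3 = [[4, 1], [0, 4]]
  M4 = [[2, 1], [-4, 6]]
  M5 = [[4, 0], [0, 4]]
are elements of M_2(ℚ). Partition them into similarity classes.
Characteristic polynomials: χ_{M1} = (x - 4)^2, χ_{M2} = (x - 4)^2, χ_{M3} = (x - 4)^2, χ_{M4} = (x - 4)^2, χ_{M5} = (x - 4)^2.

{M1, M5}: invariant factors x - 4, x - 4.

{M2, M3, M4}: invariant factors (x - 4)^2.

Matrices are similar if and only if their invariant-factor lists agree; the partition into similarity classes is {M1, M5}, {M2, M3, M4}.

2 classes: {M1, M5}, {M2, M3, M4}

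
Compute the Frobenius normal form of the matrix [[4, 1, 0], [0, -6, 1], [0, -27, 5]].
R = [[0, 0, -12], [1, 0, 7], [0, 1, 3]]

The invariant factors of A (the non-unit diagonal entries of the Smith normal form of xI - A over ℚ[x]) are (x - 4)(x^2 + x - 3), each dividing the next. The characteristic polynomial is their product, (x - 4)(x^2 + x - 3).

The rational canonical form is the block-diagonal matrix of companion matrices C(f_i):
R = [[0, 0, -12], [1, 0, 7], [0, 1, 3]].

Note the characteristic polynomial does not split into linear factors over ℚ, so A has no Jordan form over ℚ; the rational canonical form exists over any field.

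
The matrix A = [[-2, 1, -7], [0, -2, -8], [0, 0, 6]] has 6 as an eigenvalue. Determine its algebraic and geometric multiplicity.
algebraic multiplicity 1, geometric multiplicity 1

The characteristic polynomial is (x - 6)(x + 2)^2, so the factor x - 6 appears with exponent 1: the algebraic multiplicity is 1.

rank(A - 6I) = 2, so the eigenspace has dimension 3 - 2 = 1: the geometric multiplicity is 1.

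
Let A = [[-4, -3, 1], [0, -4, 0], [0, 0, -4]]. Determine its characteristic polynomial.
xI - A = [[x + 4, 3, -1], [0, x + 4, 0], [0, 0, x + 4]].

Expanding det(xI - A) along the first row:
det(xI - A) = + (x + 4)·det([[x + 4, 0], [0, x + 4]]) - (3)·det([[0, 0], [0, x + 4]]) + (-1)·det([[0, x + 4], [0, 0]]).

Evaluating gives χ_A(x) = x^3 + 12x^2 + 48x + 64 = (x + 4)^3.

χ_A(x) = (x + 4)^3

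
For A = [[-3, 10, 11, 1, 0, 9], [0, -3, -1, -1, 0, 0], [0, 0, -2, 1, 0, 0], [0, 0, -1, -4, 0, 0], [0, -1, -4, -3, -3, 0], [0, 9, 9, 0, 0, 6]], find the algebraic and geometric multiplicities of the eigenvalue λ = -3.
algebraic multiplicity 5, geometric multiplicity 3

The characteristic polynomial is (x - 6)(x + 3)^5, so the factor x + 3 appears with exponent 5: the algebraic multiplicity is 5.

rank(A + 3I) = 3, so the eigenspace has dimension 6 - 3 = 3: the geometric multiplicity is 3.

Since 3 < 5, A is not diagonalizable.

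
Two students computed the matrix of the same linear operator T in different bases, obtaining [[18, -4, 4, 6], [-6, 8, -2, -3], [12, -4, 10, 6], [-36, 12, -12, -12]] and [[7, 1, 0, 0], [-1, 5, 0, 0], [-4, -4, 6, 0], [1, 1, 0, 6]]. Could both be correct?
Yes.

Two matrices over a field are similar if and only if they have the same invariant factors.

Both A and B have characteristic polynomial (x - 6)^4 and minimal polynomial (x - 6)^2. Computing further, both have invariant factors x - 6, x - 6, (x - 6)^2. Hence A and B are similar.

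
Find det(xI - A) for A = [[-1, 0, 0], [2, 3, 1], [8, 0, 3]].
xI - A = [[x + 1, 0, 0], [-2, x - 3, -1], [-8, 0, x - 3]].

Expanding det(xI - A) along the first row:
det(xI - A) = + (x + 1)·det([[x - 3, -1], [0, x - 3]]) - (0)·det([[-2, -1], [-8, x - 3]]) + (0)·det([[-2, x - 3], [-8, 0]]).

Evaluating gives χ_A(x) = x^3 - 5x^2 + 3x + 9 = (x - 3)^2(x + 1).

χ_A(x) = (x - 3)^2(x + 1)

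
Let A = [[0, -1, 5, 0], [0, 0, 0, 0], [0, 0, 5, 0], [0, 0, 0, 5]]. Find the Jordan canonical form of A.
The characteristic polynomial is det(xI - A) = x^2(x - 5)^2, so the eigenvalues are 0 (algebraic multiplicity 2), 5 (algebraic multiplicity 2).

For λ = 0: rank(A) = 3, rank(A^2) = 2. The eigenspace has dimension 4 - 3 = 1, so there is 1 Jordan block; the rank sequence gives block sizes [2].

For λ = 5: rank(A - 5I) = 2. The eigenspace has dimension 4 - 2 = 2, so there are 2 Jordan blocks; the rank sequence gives block sizes [1, 1].

Assembling the blocks gives the Jordan form J above.

J = [[0, 1, 0, 0], [0, 0, 0, 0], [0, 0, 5, 0], [0, 0, 0, 5]]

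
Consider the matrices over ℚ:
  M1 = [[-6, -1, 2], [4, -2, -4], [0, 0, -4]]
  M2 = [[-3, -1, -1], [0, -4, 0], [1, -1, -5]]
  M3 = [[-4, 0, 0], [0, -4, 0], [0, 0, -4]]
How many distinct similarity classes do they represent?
Characteristic polynomials: χ_{M1} = (x + 4)^3, χ_{M2} = (x + 4)^3, χ_{M3} = (x + 4)^3.

{M1, M2}: invariant factors x + 4, (x + 4)^2.

{M3}: invariant factors x + 4, x + 4, x + 4.

Matrices are similar if and only if their invariant-factor lists agree; the partition into similarity classes is {M1, M2}, {M3}.

2 classes: {M1, M2}, {M3}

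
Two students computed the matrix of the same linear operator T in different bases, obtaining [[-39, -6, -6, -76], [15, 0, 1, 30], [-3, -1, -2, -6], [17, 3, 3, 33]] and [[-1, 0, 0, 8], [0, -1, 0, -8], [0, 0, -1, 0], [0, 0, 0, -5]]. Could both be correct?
Both have characteristic polynomial (x + 1)^3(x + 5), but the minimal polynomial of A is (x + 1)^2(x + 5) while the minimal polynomial of B is (x + 1)(x + 5). The minimal polynomial is a similarity invariant, so A and B are not similar.

No.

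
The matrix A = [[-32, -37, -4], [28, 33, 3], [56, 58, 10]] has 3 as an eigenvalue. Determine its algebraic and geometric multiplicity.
algebraic multiplicity 1, geometric multiplicity 1

The characteristic polynomial is (x - 4)^2(x - 3), so the factor x - 3 appears with exponent 1: the algebraic multiplicity is 1.

rank(A - 3I) = 2, so the eigenspace has dimension 3 - 2 = 1: the geometric multiplicity is 1.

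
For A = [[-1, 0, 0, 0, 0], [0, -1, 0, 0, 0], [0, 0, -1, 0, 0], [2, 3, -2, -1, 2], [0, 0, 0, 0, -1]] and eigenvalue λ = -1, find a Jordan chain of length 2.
v_1 = [[-1, 1, 2, -1, 2]]^T, v_2 = [[0, 0, 0, 1, 0]]^T

We seek v_1 ∈ ker((A + I)^2) \ ker(A + I), then set v_{i+1} = (A + I) v_i.

One such chain is v_1 = [[-1, 1, 2, -1, 2]]^T, v_2 = [[0, 0, 0, 1, 0]]^T. Check: (A + I) v_2 = [[0, 0, 0, 0, 0]]^T = 0.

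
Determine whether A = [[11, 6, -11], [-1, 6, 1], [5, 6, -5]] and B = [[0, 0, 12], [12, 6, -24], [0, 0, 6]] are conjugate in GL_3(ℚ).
No.

Both have characteristic polynomial x(x - 6)^2, but the minimal polynomial of A is x(x - 6)^2 while the minimal polynomial of B is x(x - 6). The minimal polynomial is a similarity invariant, so A and B are not similar.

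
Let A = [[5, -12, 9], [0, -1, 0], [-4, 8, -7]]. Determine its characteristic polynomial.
xI - A = [[x - 5, 12, -9], [0, x + 1, 0], [4, -8, x + 7]].

Expanding det(xI - A) along the first row:
det(xI - A) = + (x - 5)·det([[x + 1, 0], [-8, x + 7]]) - (12)·det([[0, 0], [4, x + 7]]) + (-9)·det([[0, x + 1], [4, -8]]).

Evaluating gives χ_A(x) = x^3 + 3x^2 + 3x + 1 = (x + 1)^3.

χ_A(x) = (x + 1)^3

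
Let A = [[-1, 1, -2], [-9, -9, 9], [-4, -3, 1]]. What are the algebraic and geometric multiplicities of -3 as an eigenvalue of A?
algebraic multiplicity 3, geometric multiplicity 1

The characteristic polynomial is (x + 3)^3, so the factor x + 3 appears with exponent 3: the algebraic multiplicity is 3.

rank(A + 3I) = 2, so the eigenspace has dimension 3 - 2 = 1: the geometric multiplicity is 1.

Since 1 < 3, A is not diagonalizable.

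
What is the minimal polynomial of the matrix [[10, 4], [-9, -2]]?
The characteristic polynomial factors as (x - 4)^2. The minimal polynomial is ∏(x - λ)^{k_λ} where k_λ is the size of the largest Jordan block at λ.

For λ = 4: rank(A - 4I) = 1, and the largest Jordan block has size 2 (the smallest k with rank((A - 4I)^k) = rank((A - 4I)^(k+1))).

So m_A(x) = (x - 4)^2.

m_A(x) = (x - 4)^2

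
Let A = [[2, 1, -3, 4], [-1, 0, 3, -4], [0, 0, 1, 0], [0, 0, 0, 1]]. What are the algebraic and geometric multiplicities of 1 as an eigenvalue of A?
algebraic multiplicity 4, geometric multiplicity 3

The characteristic polynomial is (x - 1)^4, so the factor x - 1 appears with exponent 4: the algebraic multiplicity is 4.

rank(A - I) = 1, so the eigenspace has dimension 4 - 1 = 3: the geometric multiplicity is 3.

Since 3 < 4, A is not diagonalizable.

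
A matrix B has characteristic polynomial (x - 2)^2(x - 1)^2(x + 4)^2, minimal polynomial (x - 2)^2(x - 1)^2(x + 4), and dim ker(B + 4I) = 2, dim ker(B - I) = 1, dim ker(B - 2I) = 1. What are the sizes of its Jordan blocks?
Jordan blocks: (-4, 1), (-4, 1), (1, 2), (2, 2)

λ = -4: algebraic multiplicity 2 (exponent in χ_B), largest block size 1 (exponent in m_B), 2 blocks (geometric multiplicity). These force block sizes [1, 1].
λ = 1: algebraic multiplicity 2 (exponent in χ_B), largest block size 2 (exponent in m_B), 1 block (geometric multiplicity). This forces block sizes [2].
λ = 2: algebraic multiplicity 2 (exponent in χ_B), largest block size 2 (exponent in m_B), 1 block (geometric multiplicity). This forces block sizes [2].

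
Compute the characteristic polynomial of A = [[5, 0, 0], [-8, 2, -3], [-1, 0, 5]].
χ_A(x) = (x - 5)^2(x - 2)

xI - A = [[x - 5, 0, 0], [8, x - 2, 3], [1, 0, x - 5]].

Expanding det(xI - A) along the first row:
det(xI - A) = + (x - 5)·det([[x - 2, 3], [0, x - 5]]) - (0)·det([[8, 3], [1, x - 5]]) + (0)·det([[8, x - 2], [1, 0]]).

Evaluating gives χ_A(x) = x^3 - 12x^2 + 45x - 50 = (x - 5)^2(x - 2).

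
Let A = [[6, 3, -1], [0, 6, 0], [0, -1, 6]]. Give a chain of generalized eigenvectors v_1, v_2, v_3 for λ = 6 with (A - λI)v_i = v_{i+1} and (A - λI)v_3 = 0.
v_1 = [[-2, 1, 1]]^T, v_2 = [[2, 0, -1]]^T, v_3 = [[1, 0, 0]]^T

We seek v_1 ∈ ker((A - 6I)^3) \ ker((A - 6I)^2), then set v_{i+1} = (A - 6I) v_i.

One such chain is v_1 = [[-2, 1, 1]]^T, v_2 = [[2, 0, -1]]^T, v_3 = [[1, 0, 0]]^T. Check: (A - 6I) v_3 = [[0, 0, 0]]^T = 0.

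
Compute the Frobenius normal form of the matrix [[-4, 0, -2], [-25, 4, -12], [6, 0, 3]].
R = [[0, 0, 0], [1, 0, 4], [0, 1, 3]]

The invariant factors of A (the non-unit diagonal entries of the Smith normal form of xI - A over ℚ[x]) are x(x - 4)(x + 1), each dividing the next. The characteristic polynomial is their product, x(x - 4)(x + 1).

The rational canonical form is the block-diagonal matrix of companion matrices C(f_i):
R = [[0, 0, 0], [1, 0, 4], [0, 1, 3]].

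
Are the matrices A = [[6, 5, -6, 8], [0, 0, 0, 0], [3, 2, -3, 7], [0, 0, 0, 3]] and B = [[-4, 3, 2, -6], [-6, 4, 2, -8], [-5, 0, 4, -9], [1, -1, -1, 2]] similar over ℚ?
Two matrices over a field are similar if and only if they have the same invariant factors.

Both A and B have characteristic polynomial x^2(x - 3)^2 and minimal polynomial x^2(x - 3)^2. Computing further, both have invariant factors x^2(x - 3)^2. Hence A and B are similar.

Yes.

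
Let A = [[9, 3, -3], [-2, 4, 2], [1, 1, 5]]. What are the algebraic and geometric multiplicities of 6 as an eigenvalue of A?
The characteristic polynomial is (x - 6)^3, so the factor x - 6 appears with exponent 3: the algebraic multiplicity is 3.

rank(A - 6I) = 1, so the eigenspace has dimension 3 - 1 = 2: the geometric multiplicity is 2.

Since 2 < 3, A is not diagonalizable.

algebraic multiplicity 3, geometric multiplicity 2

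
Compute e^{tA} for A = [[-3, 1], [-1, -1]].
e^{tA} = [[(1 - t)*e^{-2*t}, t*e^{-2*t}], [-t*e^{-2*t}, (t + 1)*e^{-2*t}]]

A has Jordan form J = [[-2, 1], [0, -2]] with A = PJP^{-1}, so e^{tA} = P e^{tJ} P^{-1}.

For a Jordan block J_k(λ), e^{tJ_k(λ)} = e^{λt} · (I + tN + t^2 N^2/2! + ... + t^{k-1} N^{k-1}/(k-1)!) where N is the nilpotent superdiagonal part.

Assembling the blocks and conjugating back gives the entries of e^{tA} as shown above.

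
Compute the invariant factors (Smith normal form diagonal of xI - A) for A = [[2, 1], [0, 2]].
(x - 2)^2

The Jordan structure of A has elementary divisors (x - 2)^2. Arranging the block sizes at each eigenvalue in decreasing order and taking row products gives the invariant factors.

Invariant factors (smallest first, each dividing the next): (x - 2)^2.

Check: the last factor (x - 2)^2 is the minimal polynomial, and the product (x - 2)^2 is the characteristic polynomial.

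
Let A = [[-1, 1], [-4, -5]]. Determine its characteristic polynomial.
xI - A = [[x + 1, -1], [4, x + 5]].

Expanding det(xI - A) along the first row:
det(xI - A) = + (x + 1)·det([[x + 5]]) - (-1)·det([[4]]).

Evaluating gives χ_A(x) = x^2 + 6x + 9 = (x + 3)^2.

χ_A(x) = (x + 3)^2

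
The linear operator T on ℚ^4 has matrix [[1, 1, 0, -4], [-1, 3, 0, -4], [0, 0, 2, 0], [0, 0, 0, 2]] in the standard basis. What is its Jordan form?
J = [[2, 1, 0, 0], [0, 2, 0, 0], [0, 0, 2, 0], [0, 0, 0, 2]]

The characteristic polynomial is det(xI - A) = (x - 2)^4, so the eigenvalues are 2 (algebraic multiplicity 4).

For λ = 2: rank(A - 2I) = 1, rank((A - 2I)^2) = 0. The eigenspace has dimension 4 - 1 = 3, so there are 3 Jordan blocks; the rank sequence gives block sizes [2, 1, 1].

Assembling the blocks gives the Jordan form J above.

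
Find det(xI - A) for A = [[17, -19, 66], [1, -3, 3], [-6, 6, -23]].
xI - A = [[x - 17, 19, -66], [-1, x + 3, -3], [6, -6, x + 23]].

Expanding det(xI - A) along the first row:
det(xI - A) = + (x - 17)·det([[x + 3, -3], [-6, x + 23]]) - (19)·det([[-1, -3], [6, x + 23]]) + (-66)·det([[-1, x + 3], [6, -6]]).

Evaluating gives χ_A(x) = x^3 + 9x^2 + 24x + 20 = (x + 2)^2(x + 5).

χ_A(x) = (x + 2)^2(x + 5)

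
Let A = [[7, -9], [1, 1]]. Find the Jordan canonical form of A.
The characteristic polynomial is det(xI - A) = (x - 4)^2, so the eigenvalues are 4 (algebraic multiplicity 2).

For λ = 4: rank(A - 4I) = 1, rank((A - 4I)^2) = 0. The eigenspace has dimension 2 - 1 = 1, so there is 1 Jordan block; the rank sequence gives block sizes [2].

Assembling the blocks gives the Jordan form J above.

J = [[4, 1], [0, 4]]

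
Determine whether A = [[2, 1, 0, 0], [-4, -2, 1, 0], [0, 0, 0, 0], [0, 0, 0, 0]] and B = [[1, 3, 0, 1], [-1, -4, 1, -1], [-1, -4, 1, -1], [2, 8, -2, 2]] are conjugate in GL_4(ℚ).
Two matrices over a field are similar if and only if they have the same invariant factors.

Both A and B have characteristic polynomial x^4 and minimal polynomial x^3. Computing further, both have invariant factors x, x^3. Hence A and B are similar.

Yes.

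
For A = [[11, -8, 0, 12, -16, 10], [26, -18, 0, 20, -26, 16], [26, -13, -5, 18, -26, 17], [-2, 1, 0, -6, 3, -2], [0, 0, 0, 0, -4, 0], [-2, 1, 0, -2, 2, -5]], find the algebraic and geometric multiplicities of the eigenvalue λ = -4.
algebraic multiplicity 3, geometric multiplicity 2

The characteristic polynomial is (x + 4)^3(x + 5)^3, so the factor x + 4 appears with exponent 3: the algebraic multiplicity is 3.

rank(A + 4I) = 4, so the eigenspace has dimension 6 - 4 = 2: the geometric multiplicity is 2.

Since 2 < 3, A is not diagonalizable.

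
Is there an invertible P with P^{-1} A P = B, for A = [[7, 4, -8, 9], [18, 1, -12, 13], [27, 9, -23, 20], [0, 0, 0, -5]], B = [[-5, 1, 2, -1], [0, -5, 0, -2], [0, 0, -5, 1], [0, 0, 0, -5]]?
Yes.

Two matrices over a field are similar if and only if they have the same invariant factors.

Both A and B have characteristic polynomial (x + 5)^4 and minimal polynomial (x + 5)^2. Computing further, both have invariant factors (x + 5)^2, (x + 5)^2. Hence A and B are similar.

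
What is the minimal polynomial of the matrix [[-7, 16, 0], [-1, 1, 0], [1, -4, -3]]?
m_A(x) = (x + 3)^2

The characteristic polynomial factors as (x + 3)^3. The minimal polynomial is ∏(x - λ)^{k_λ} where k_λ is the size of the largest Jordan block at λ.

For λ = -3: rank(A + 3I) = 1, and the largest Jordan block has size 2 (the smallest k with rank((A + 3I)^k) = rank((A + 3I)^(k+1))).

So m_A(x) = (x + 3)^2.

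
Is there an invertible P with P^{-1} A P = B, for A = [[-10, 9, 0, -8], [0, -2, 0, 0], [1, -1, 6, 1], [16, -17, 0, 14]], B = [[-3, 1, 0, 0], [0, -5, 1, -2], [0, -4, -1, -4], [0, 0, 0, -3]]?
trace(A) = 8 but trace(B) = -12. The trace is a similarity invariant, so A and B are not similar.

No.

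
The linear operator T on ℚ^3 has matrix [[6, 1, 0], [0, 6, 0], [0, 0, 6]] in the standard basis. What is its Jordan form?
The characteristic polynomial is det(xI - A) = (x - 6)^3, so the eigenvalues are 6 (algebraic multiplicity 3).

For λ = 6: rank(A - 6I) = 1, rank((A - 6I)^2) = 0. The eigenspace has dimension 3 - 1 = 2, so there are 2 Jordan blocks; the rank sequence gives block sizes [2, 1].

Assembling the blocks gives the Jordan form J above.

J = [[6, 1, 0], [0, 6, 0], [0, 0, 6]]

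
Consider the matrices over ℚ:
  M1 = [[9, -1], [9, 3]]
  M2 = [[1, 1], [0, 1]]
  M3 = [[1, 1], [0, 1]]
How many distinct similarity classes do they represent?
2 classes: {M1}, {M2, M3}

Characteristic polynomials: χ_{M1} = (x - 6)^2, χ_{M2} = (x - 1)^2, χ_{M3} = (x - 1)^2.

{M1}: invariant factors (x - 6)^2.

{M2, M3}: invariant factors (x - 1)^2.

Matrices are similar if and only if their invariant-factor lists agree; the partition into similarity classes is {M1}, {M2, M3}.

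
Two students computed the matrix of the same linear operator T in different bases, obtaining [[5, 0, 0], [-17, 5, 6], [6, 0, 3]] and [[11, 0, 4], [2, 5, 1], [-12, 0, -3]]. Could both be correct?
Two matrices over a field are similar if and only if they have the same invariant factors.

Both A and B have characteristic polynomial (x - 5)^2(x - 3) and minimal polynomial (x - 5)^2(x - 3). Computing further, both have invariant factors (x - 5)^2(x - 3). Hence A and B are similar.

Yes.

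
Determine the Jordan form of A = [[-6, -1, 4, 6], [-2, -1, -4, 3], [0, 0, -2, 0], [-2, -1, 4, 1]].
The characteristic polynomial is det(xI - A) = (x + 2)^4, so the eigenvalues are -2 (algebraic multiplicity 4).

For λ = -2: rank(A + 2I) = 2, rank((A + 2I)^2) = 1, rank((A + 2I)^3) = 0. The eigenspace has dimension 4 - 2 = 2, so there are 2 Jordan blocks; the rank sequence gives block sizes [3, 1].

Assembling the blocks gives the Jordan form J above.

J = [[-2, 1, 0, 0], [0, -2, 1, 0], [0, 0, -2, 0], [0, 0, 0, -2]]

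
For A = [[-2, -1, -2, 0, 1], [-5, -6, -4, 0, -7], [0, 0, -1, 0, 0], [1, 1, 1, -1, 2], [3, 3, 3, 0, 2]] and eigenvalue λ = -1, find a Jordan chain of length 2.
v_1 = [[-1, 0, 1, 0, 0]]^T, v_2 = [[-1, 1, 0, 0, 0]]^T

We seek v_1 ∈ ker((A + I)^2) \ ker(A + I), then set v_{i+1} = (A + I) v_i.

One such chain is v_1 = [[-1, 0, 1, 0, 0]]^T, v_2 = [[-1, 1, 0, 0, 0]]^T. Check: (A + I) v_2 = [[0, 0, 0, 0, 0]]^T = 0.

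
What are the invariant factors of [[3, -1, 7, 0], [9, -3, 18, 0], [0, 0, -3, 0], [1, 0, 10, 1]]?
x^2(x - 1)(x + 3)

The Jordan structure of A has elementary divisors (x + 3), x^2, (x - 1). Arranging the block sizes at each eigenvalue in decreasing order and taking row products gives the invariant factors.

Invariant factors (smallest first, each dividing the next): x^2(x - 1)(x + 3).

Check: the last factor x^2(x - 1)(x + 3) is the minimal polynomial, and the product x^2(x - 1)(x + 3) is the characteristic polynomial.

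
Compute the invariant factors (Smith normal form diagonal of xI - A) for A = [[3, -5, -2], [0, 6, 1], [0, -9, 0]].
The Jordan structure of A has elementary divisors (x - 3)^3. Arranging the block sizes at each eigenvalue in decreasing order and taking row products gives the invariant factors.

Invariant factors (smallest first, each dividing the next): (x - 3)^3.

Check: the last factor (x - 3)^3 is the minimal polynomial, and the product (x - 3)^3 is the characteristic polynomial.

(x - 3)^3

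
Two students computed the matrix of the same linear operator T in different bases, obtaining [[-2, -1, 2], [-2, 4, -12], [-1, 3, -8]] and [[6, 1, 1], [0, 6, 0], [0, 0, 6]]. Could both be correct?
No.

trace(A) = -6 but trace(B) = 18. The trace is a similarity invariant, so A and B are not similar.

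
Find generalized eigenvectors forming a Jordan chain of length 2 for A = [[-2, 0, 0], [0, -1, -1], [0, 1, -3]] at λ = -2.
We seek v_1 ∈ ker((A + 2I)^2) \ ker(A + 2I), then set v_{i+1} = (A + 2I) v_i.

One such chain is v_1 = [[0, 1, 0]]^T, v_2 = [[0, 1, 1]]^T. Check: (A + 2I) v_2 = [[0, 0, 0]]^T = 0.

v_1 = [[0, 1, 0]]^T, v_2 = [[0, 1, 1]]^T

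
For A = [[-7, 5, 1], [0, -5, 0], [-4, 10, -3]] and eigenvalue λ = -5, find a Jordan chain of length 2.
v_1 = [[3, 1, 2]]^T, v_2 = [[1, 0, 2]]^T

We seek v_1 ∈ ker((A + 5I)^2) \ ker(A + 5I), then set v_{i+1} = (A + 5I) v_i.

One such chain is v_1 = [[3, 1, 2]]^T, v_2 = [[1, 0, 2]]^T. Check: (A + 5I) v_2 = [[0, 0, 0]]^T = 0.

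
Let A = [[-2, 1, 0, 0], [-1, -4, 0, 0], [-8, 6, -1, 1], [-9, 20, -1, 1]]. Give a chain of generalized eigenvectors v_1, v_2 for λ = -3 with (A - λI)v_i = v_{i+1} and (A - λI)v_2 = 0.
We seek v_1 ∈ ker((A + 3I)^2) \ ker(A + 3I), then set v_{i+1} = (A + 3I) v_i.

One such chain is v_1 = [[0, 1, 0, -3]]^T, v_2 = [[1, -1, 3, 8]]^T. Check: (A + 3I) v_2 = [[0, 0, 0, 0]]^T = 0.

v_1 = [[0, 1, 0, -3]]^T, v_2 = [[1, -1, 3, 8]]^T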